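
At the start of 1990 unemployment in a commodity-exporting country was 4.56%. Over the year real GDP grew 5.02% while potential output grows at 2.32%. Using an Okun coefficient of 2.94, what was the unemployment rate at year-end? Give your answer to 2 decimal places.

Growth-rate Okun's law: g_Y = g_Y* - β × Δu, so Δu = (g_Y* - g_Y)/β.
Δu = (2.32 - 5.02)/2.94 = -2.7/2.94 = -0.92 percentage points.
Year-end unemployment = 4.56 - 0.92 = 3.64%.

3.64%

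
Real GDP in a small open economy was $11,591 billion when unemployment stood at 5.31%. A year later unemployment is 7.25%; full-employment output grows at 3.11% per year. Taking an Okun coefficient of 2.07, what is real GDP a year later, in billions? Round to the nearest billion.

$11,486 billion

Δu = 7.25 - 5.31 = 1.94 points.
Okun's law (growth form): g_Y = g_Y* - β × Δu = 3.11 - 2.07 × (1.94) = 3.11 - 4.0158 = -0.9058%.
Real GDP in the next year = 11591 × (1 - 0.9058/100) = 11591 × 0.990942 ≈ 11486 billion.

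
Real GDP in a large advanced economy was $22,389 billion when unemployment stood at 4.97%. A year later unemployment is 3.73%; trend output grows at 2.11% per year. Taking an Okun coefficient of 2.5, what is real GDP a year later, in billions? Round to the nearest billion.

Δu = 3.73 - 4.97 = -1.24 points.
Okun's law (growth form): g_Y = g_Y* - β × Δu = 2.11 - 2.5 × (-1.24) = 2.11 + 3.1 = 5.21%.
Real GDP in the next year = 22389 × (1 + 5.21/100) = 22389 × 1.0521 ≈ 23555 billion.

$23,555 billion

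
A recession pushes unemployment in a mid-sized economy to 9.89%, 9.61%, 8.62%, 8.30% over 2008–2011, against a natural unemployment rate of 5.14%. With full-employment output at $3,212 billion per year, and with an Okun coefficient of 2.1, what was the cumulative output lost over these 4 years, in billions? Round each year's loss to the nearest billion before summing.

$1,070 billion

Year 2008: gap = -2.1 × (9.89 - 5.14) = -9.975%, loss ≈ 3212 × 9.975/100 ≈ 320.
Year 2009: gap = -2.1 × (9.61 - 5.14) = -9.387%, loss ≈ 3212 × 9.387/100 ≈ 302.
Year 2010: gap = -2.1 × (8.62 - 5.14) = -7.308%, loss ≈ 3212 × 7.308/100 ≈ 235.
Year 2011: gap = -2.1 × (8.3 - 5.14) = -6.636%, loss ≈ 3212 × 6.636/100 ≈ 213.
Total lost output = 320 + 302 + 235 + 213 = 1070 billion.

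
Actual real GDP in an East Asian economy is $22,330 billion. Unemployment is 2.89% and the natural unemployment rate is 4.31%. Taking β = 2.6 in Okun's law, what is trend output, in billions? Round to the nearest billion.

$21,535 billion

Unemployment gap = 2.89 - 4.31 = -1.42 points, so output gap = -2.6 × (-1.42) = 3.692%.
Since Y = Y* × (1 + gap/100), Y* = 22330/1.03692 ≈ 21535 billion.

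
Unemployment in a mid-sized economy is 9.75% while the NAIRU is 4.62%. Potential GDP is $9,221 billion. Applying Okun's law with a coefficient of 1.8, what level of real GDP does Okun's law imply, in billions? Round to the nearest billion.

Unemployment gap = 9.75 - 4.62 = 5.13 points, so the output gap is -1.8 × 5.13 = -9.234%.
Actual GDP = 9221 × (1 - 9.234/100) = 9221 × 0.90766 ≈ 8370 billion.

$8,370 billion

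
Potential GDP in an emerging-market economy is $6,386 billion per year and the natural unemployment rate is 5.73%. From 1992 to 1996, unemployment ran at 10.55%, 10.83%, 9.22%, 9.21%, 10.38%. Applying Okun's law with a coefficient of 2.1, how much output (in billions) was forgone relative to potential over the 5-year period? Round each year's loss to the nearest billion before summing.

Year 1992: gap = -2.1 × (10.55 - 5.73) = -10.122%, loss ≈ 6386 × 10.122/100 ≈ 646.
Year 1993: gap = -2.1 × (10.83 - 5.73) = -10.71%, loss ≈ 6386 × 10.71/100 ≈ 684.
Year 1994: gap = -2.1 × (9.22 - 5.73) = -7.329%, loss ≈ 6386 × 7.329/100 ≈ 468.
Year 1995: gap = -2.1 × (9.21 - 5.73) = -7.308%, loss ≈ 6386 × 7.308/100 ≈ 467.
Year 1996: gap = -2.1 × (10.38 - 5.73) = -9.765%, loss ≈ 6386 × 9.765/100 ≈ 624.
Total lost output = 646 + 684 + 468 + 467 + 624 = 2889 billion.

$2,889 billion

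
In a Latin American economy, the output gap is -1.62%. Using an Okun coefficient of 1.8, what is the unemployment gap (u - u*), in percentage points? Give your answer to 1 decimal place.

Okun's law: output gap = -β × (u - u*), so u - u* = -(output gap)/β.
u - u* = -(-1.62)/1.8 = 0.9 percentage points.

0.9 percentage points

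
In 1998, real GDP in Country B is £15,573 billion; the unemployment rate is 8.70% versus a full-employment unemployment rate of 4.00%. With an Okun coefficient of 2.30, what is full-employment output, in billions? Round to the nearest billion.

Unemployment gap = 8.7 - 4 = 4.7 points, so output gap = -2.3 × 4.7 = -10.81%.
Since Y = Y* × (1 + gap/100), Y* = 15573/0.8919 ≈ 17460 billion.

£17,460 billion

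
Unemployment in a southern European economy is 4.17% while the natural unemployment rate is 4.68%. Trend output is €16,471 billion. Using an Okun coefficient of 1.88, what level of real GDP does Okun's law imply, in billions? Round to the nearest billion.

€16,629 billion

Unemployment gap = 4.17 - 4.68 = -0.51 points, so the output gap is -1.88 × (-0.51) = 0.9588%.
Actual GDP = 16471 × (1 + 0.9588/100) = 16471 × 1.009588 ≈ 16629 billion.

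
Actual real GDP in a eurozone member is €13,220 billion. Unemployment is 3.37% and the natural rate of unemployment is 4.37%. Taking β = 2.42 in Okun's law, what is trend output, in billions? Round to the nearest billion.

Unemployment gap = 3.37 - 4.37 = -1 point, so output gap = -2.42 × (-1) = 2.42%.
Since Y = Y* × (1 + gap/100), Y* = 13220/1.0242 ≈ 12908 billion.

€12,908 billion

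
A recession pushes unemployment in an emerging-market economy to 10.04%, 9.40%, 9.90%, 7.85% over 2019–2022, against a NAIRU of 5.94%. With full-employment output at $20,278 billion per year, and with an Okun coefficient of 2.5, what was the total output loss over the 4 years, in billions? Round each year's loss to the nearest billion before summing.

Year 2019: gap = -2.5 × (10.04 - 5.94) = -10.25%, loss ≈ 20278 × 10.25/100 ≈ 2078.
Year 2020: gap = -2.5 × (9.4 - 5.94) = -8.65%, loss ≈ 20278 × 8.65/100 ≈ 1754.
Year 2021: gap = -2.5 × (9.9 - 5.94) = -9.9%, loss ≈ 20278 × 9.9/100 ≈ 2008.
Year 2022: gap = -2.5 × (7.85 - 5.94) = -4.775%, loss ≈ 20278 × 4.775/100 ≈ 968.
Total lost output = 2078 + 1754 + 2008 + 968 = 6808 billion.

$6,808 billion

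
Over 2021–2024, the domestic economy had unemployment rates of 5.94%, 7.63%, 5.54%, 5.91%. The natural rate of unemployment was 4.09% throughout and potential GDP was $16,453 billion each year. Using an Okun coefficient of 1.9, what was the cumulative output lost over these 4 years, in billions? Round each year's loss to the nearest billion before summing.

$2,707 billion

Year 2021: gap = -1.9 × (5.94 - 4.09) = -3.515%, loss ≈ 16453 × 3.515/100 ≈ 578.
Year 2022: gap = -1.9 × (7.63 - 4.09) = -6.726%, loss ≈ 16453 × 6.726/100 ≈ 1107.
Year 2023: gap = -1.9 × (5.54 - 4.09) = -2.755%, loss ≈ 16453 × 2.755/100 ≈ 453.
Year 2024: gap = -1.9 × (5.91 - 4.09) = -3.458%, loss ≈ 16453 × 3.458/100 ≈ 569.
Total lost output = 578 + 1107 + 453 + 569 = 2707 billion.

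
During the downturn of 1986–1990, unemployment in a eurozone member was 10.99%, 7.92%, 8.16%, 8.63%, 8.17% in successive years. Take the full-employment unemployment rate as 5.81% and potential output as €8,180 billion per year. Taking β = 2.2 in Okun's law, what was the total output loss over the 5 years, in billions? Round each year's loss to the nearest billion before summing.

€2,667 billion

Year 1986: gap = -2.2 × (10.99 - 5.81) = -11.396%, loss ≈ 8180 × 11.396/100 ≈ 932.
Year 1987: gap = -2.2 × (7.92 - 5.81) = -4.642%, loss ≈ 8180 × 4.642/100 ≈ 380.
Year 1988: gap = -2.2 × (8.16 - 5.81) = -5.17%, loss ≈ 8180 × 5.17/100 ≈ 423.
Year 1989: gap = -2.2 × (8.63 - 5.81) = -6.204%, loss ≈ 8180 × 6.204/100 ≈ 507.
Year 1990: gap = -2.2 × (8.17 - 5.81) = -5.192%, loss ≈ 8180 × 5.192/100 ≈ 425.
Total lost output = 932 + 380 + 423 + 507 + 425 = 2667 billion.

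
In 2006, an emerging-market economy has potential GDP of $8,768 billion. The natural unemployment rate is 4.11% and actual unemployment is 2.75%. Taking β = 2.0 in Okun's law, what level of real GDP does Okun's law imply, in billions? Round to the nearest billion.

$9,006 billion

Unemployment gap = 2.75 - 4.11 = -1.36 points, so the output gap is -2 × (-1.36) = 2.72%.
Actual GDP = 8768 × (1 + 2.72/100) = 8768 × 1.0272 ≈ 9006 billion.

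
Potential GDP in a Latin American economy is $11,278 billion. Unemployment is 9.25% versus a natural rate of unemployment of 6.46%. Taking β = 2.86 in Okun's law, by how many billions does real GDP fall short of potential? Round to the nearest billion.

Output gap = -2.86 × (9.25 - 6.46) = -2.86 × 2.79 = -7.9794%.
Actual GDP ≈ 11278 × 0.920206 ≈ 10378 billion, so the shortfall is 11278 - 10378 = 900 billion.

$900 billion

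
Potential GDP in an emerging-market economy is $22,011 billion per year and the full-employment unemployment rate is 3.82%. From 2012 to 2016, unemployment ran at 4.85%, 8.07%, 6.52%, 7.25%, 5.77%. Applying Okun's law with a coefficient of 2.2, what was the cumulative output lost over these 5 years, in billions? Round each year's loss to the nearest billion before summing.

$6,469 billion

Year 2012: gap = -2.2 × (4.85 - 3.82) = -2.266%, loss ≈ 22011 × 2.266/100 ≈ 499.
Year 2013: gap = -2.2 × (8.07 - 3.82) = -9.35%, loss ≈ 22011 × 9.35/100 ≈ 2058.
Year 2014: gap = -2.2 × (6.52 - 3.82) = -5.94%, loss ≈ 22011 × 5.94/100 ≈ 1307.
Year 2015: gap = -2.2 × (7.25 - 3.82) = -7.546%, loss ≈ 22011 × 7.546/100 ≈ 1661.
Year 2016: gap = -2.2 × (5.77 - 3.82) = -4.29%, loss ≈ 22011 × 4.29/100 ≈ 944.
Total lost output = 499 + 2058 + 1307 + 1661 + 944 = 6469 billion.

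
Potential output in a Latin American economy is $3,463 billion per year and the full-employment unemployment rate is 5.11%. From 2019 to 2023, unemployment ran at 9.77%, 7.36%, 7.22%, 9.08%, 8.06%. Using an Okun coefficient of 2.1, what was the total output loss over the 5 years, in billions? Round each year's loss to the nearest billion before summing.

$1,160 billion

Year 2019: gap = -2.1 × (9.77 - 5.11) = -9.786%, loss ≈ 3463 × 9.786/100 ≈ 339.
Year 2020: gap = -2.1 × (7.36 - 5.11) = -4.725%, loss ≈ 3463 × 4.725/100 ≈ 164.
Year 2021: gap = -2.1 × (7.22 - 5.11) = -4.431%, loss ≈ 3463 × 4.431/100 ≈ 153.
Year 2022: gap = -2.1 × (9.08 - 5.11) = -8.337%, loss ≈ 3463 × 8.337/100 ≈ 289.
Year 2023: gap = -2.1 × (8.06 - 5.11) = -6.195%, loss ≈ 3463 × 6.195/100 ≈ 215.
Total lost output = 339 + 164 + 153 + 289 + 215 = 1160 billion.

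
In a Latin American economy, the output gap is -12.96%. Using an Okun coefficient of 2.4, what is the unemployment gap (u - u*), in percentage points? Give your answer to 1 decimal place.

Okun's law: output gap = -β × (u - u*), so u - u* = -(output gap)/β.
u - u* = -(-12.96)/2.4 = 5.4 percentage points.

5.4 percentage points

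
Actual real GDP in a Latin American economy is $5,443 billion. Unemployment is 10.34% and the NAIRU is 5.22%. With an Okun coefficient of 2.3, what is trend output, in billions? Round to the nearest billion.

Unemployment gap = 10.34 - 5.22 = 5.12 points, so output gap = -2.3 × 5.12 = -11.776%.
Since Y = Y* × (1 + gap/100), Y* = 5443/0.88224 ≈ 6170 billion.

$6,170 billion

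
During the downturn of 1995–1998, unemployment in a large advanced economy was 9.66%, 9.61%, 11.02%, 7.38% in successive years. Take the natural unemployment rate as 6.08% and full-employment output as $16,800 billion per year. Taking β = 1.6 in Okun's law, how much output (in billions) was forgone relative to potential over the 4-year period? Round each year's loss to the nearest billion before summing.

$3,588 billion

Year 1995: gap = -1.6 × (9.66 - 6.08) = -5.728%, loss ≈ 16800 × 5.728/100 ≈ 962.
Year 1996: gap = -1.6 × (9.61 - 6.08) = -5.648%, loss ≈ 16800 × 5.648/100 ≈ 949.
Year 1997: gap = -1.6 × (11.02 - 6.08) = -7.904%, loss ≈ 16800 × 7.904/100 ≈ 1328.
Year 1998: gap = -1.6 × (7.38 - 6.08) = -2.08%, loss ≈ 16800 × 2.08/100 ≈ 349.
Total lost output = 962 + 949 + 1328 + 349 = 3588 billion.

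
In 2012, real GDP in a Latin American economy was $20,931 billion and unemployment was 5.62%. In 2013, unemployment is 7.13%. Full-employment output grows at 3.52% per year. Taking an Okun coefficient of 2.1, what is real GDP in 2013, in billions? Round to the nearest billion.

Δu = 7.13 - 5.62 = 1.51 points.
Okun's law (growth form): g_Y = g_Y* - β × Δu = 3.52 - 2.1 × (1.51) = 3.52 - 3.171 = 0.349%.
Real GDP in the next year = 20931 × (1 + 0.349/100) = 20931 × 1.00349 ≈ 21004 billion.

$21,004 billion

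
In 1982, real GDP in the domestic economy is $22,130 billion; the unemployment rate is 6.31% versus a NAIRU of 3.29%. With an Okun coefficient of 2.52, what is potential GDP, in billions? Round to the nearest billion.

$23,953 billion

Unemployment gap = 6.31 - 3.29 = 3.02 points, so output gap = -2.52 × 3.02 = -7.6104%.
Since Y = Y* × (1 + gap/100), Y* = 22130/0.923896 ≈ 23953 billion.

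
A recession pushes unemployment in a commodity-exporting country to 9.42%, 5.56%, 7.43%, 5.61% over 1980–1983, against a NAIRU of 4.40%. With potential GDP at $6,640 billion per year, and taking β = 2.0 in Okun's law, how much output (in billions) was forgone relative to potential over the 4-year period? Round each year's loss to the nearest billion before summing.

Year 1980: gap = -2.0 × (9.42 - 4.4) = -10.04%, loss ≈ 6640 × 10.04/100 ≈ 667.
Year 1981: gap = -2.0 × (5.56 - 4.4) = -2.32%, loss ≈ 6640 × 2.32/100 ≈ 154.
Year 1982: gap = -2.0 × (7.43 - 4.4) = -6.06%, loss ≈ 6640 × 6.06/100 ≈ 402.
Year 1983: gap = -2.0 × (5.61 - 4.4) = -2.42%, loss ≈ 6640 × 2.42/100 ≈ 161.
Total lost output = 667 + 154 + 402 + 161 = 1384 billion.

$1,384 billion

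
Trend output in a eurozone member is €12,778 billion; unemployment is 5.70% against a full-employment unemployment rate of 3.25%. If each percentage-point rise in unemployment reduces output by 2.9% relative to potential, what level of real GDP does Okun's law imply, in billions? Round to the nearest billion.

Unemployment gap = 5.7 - 3.25 = 2.45 points, so the output gap is -2.9 × 2.45 = -7.105%.
Actual GDP = 12778 × (1 - 7.105/100) = 12778 × 0.92895 ≈ 11870 billion.

€11,870 billion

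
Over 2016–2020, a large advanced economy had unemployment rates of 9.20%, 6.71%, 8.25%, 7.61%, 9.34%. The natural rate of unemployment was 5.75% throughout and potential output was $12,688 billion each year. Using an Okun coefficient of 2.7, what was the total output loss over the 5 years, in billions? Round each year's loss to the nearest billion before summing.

Year 2016: gap = -2.7 × (9.2 - 5.75) = -9.315%, loss ≈ 12688 × 9.315/100 ≈ 1182.
Year 2017: gap = -2.7 × (6.71 - 5.75) = -2.592%, loss ≈ 12688 × 2.592/100 ≈ 329.
Year 2018: gap = -2.7 × (8.25 - 5.75) = -6.75%, loss ≈ 12688 × 6.75/100 ≈ 856.
Year 2019: gap = -2.7 × (7.61 - 5.75) = -5.022%, loss ≈ 12688 × 5.022/100 ≈ 637.
Year 2020: gap = -2.7 × (9.34 - 5.75) = -9.693%, loss ≈ 12688 × 9.693/100 ≈ 1230.
Total lost output = 1182 + 329 + 856 + 637 + 1230 = 4234 billion.

$4,234 billion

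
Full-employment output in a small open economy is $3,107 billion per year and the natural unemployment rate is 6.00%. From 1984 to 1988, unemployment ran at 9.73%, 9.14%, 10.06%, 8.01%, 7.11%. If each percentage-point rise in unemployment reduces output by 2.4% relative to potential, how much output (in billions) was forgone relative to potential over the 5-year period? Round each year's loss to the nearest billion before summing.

Year 1984: gap = -2.4 × (9.73 - 6) = -8.952%, loss ≈ 3107 × 8.952/100 ≈ 278.
Year 1985: gap = -2.4 × (9.14 - 6) = -7.536%, loss ≈ 3107 × 7.536/100 ≈ 234.
Year 1986: gap = -2.4 × (10.06 - 6) = -9.744%, loss ≈ 3107 × 9.744/100 ≈ 303.
Year 1987: gap = -2.4 × (8.01 - 6) = -4.824%, loss ≈ 3107 × 4.824/100 ≈ 150.
Year 1988: gap = -2.4 × (7.11 - 6) = -2.664%, loss ≈ 3107 × 2.664/100 ≈ 83.
Total lost output = 278 + 234 + 303 + 150 + 83 = 1048 billion.

$1,048 billion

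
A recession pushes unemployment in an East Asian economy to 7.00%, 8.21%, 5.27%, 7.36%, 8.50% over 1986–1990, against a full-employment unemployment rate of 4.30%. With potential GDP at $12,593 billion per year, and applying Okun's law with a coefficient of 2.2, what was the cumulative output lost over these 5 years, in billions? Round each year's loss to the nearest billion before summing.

Year 1986: gap = -2.2 × (7 - 4.3) = -5.94%, loss ≈ 12593 × 5.94/100 ≈ 748.
Year 1987: gap = -2.2 × (8.21 - 4.3) = -8.602%, loss ≈ 12593 × 8.602/100 ≈ 1083.
Year 1988: gap = -2.2 × (5.27 - 4.3) = -2.134%, loss ≈ 12593 × 2.134/100 ≈ 269.
Year 1989: gap = -2.2 × (7.36 - 4.3) = -6.732%, loss ≈ 12593 × 6.732/100 ≈ 848.
Year 1990: gap = -2.2 × (8.5 - 4.3) = -9.24%, loss ≈ 12593 × 9.24/100 ≈ 1164.
Total lost output = 748 + 1083 + 269 + 848 + 1164 = 4112 billion.

$4,112 billion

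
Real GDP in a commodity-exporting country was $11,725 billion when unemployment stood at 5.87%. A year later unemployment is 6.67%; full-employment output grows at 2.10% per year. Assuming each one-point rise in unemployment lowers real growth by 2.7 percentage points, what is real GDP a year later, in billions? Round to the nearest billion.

Δu = 6.67 - 5.87 = 0.8 points.
Okun's law (growth form): g_Y = g_Y* - β × Δu = 2.10 - 2.7 × (0.80) = 2.1 - 2.16 = -0.06%.
Real GDP in the next year = 11725 × (1 - 0.06/100) = 11725 × 0.9994 ≈ 11718 billion.

$11,718 billion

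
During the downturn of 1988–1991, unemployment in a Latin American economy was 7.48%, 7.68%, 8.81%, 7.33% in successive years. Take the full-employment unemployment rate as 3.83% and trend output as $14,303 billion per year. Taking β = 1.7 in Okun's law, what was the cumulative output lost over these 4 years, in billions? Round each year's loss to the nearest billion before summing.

Year 1988: gap = -1.7 × (7.48 - 3.83) = -6.205%, loss ≈ 14303 × 6.205/100 ≈ 888.
Year 1989: gap = -1.7 × (7.68 - 3.83) = -6.545%, loss ≈ 14303 × 6.545/100 ≈ 936.
Year 1990: gap = -1.7 × (8.81 - 3.83) = -8.466%, loss ≈ 14303 × 8.466/100 ≈ 1211.
Year 1991: gap = -1.7 × (7.33 - 3.83) = -5.95%, loss ≈ 14303 × 5.95/100 ≈ 851.
Total lost output = 888 + 936 + 1211 + 851 = 3886 billion.

$3,886 billion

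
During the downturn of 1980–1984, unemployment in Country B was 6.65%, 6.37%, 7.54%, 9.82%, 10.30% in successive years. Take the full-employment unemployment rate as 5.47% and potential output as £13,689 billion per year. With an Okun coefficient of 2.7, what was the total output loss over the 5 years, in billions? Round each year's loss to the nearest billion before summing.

£4,927 billion

Year 1980: gap = -2.7 × (6.65 - 5.47) = -3.186%, loss ≈ 13689 × 3.186/100 ≈ 436.
Year 1981: gap = -2.7 × (6.37 - 5.47) = -2.43%, loss ≈ 13689 × 2.43/100 ≈ 333.
Year 1982: gap = -2.7 × (7.54 - 5.47) = -5.589%, loss ≈ 13689 × 5.589/100 ≈ 765.
Year 1983: gap = -2.7 × (9.82 - 5.47) = -11.745%, loss ≈ 13689 × 11.745/100 ≈ 1608.
Year 1984: gap = -2.7 × (10.3 - 5.47) = -13.041%, loss ≈ 13689 × 13.041/100 ≈ 1785.
Total lost output = 436 + 333 + 765 + 1608 + 1785 = 4927 billion.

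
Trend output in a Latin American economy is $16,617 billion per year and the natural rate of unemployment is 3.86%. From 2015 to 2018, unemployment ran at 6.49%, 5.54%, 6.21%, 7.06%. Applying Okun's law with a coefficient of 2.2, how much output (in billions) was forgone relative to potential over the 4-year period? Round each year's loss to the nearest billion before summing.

Year 2015: gap = -2.2 × (6.49 - 3.86) = -5.786%, loss ≈ 16617 × 5.786/100 ≈ 961.
Year 2016: gap = -2.2 × (5.54 - 3.86) = -3.696%, loss ≈ 16617 × 3.696/100 ≈ 614.
Year 2017: gap = -2.2 × (6.21 - 3.86) = -5.17%, loss ≈ 16617 × 5.17/100 ≈ 859.
Year 2018: gap = -2.2 × (7.06 - 3.86) = -7.04%, loss ≈ 16617 × 7.04/100 ≈ 1170.
Total lost output = 961 + 614 + 859 + 1170 = 3604 billion.

$3,604 billion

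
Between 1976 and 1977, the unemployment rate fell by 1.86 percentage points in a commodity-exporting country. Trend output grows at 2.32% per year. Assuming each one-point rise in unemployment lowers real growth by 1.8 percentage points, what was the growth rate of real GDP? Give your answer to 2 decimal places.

Growth-rate Okun's law: g_Y = g_Y* - β × Δu.
g_Y = 2.32 - 1.8 × (-1.86) = 2.32 + 3.348 = 5.668%, i.e. 5.67% to 2 d.p.

5.67%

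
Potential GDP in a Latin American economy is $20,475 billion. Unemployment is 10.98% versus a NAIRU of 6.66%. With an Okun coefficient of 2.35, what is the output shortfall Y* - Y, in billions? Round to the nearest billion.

Output gap = -2.35 × (10.98 - 6.66) = -2.35 × 4.32 = -10.152%.
Actual GDP ≈ 20475 × 0.89848 ≈ 18396 billion, so the shortfall is 20475 - 18396 = 2079 billion.

$2,079 billion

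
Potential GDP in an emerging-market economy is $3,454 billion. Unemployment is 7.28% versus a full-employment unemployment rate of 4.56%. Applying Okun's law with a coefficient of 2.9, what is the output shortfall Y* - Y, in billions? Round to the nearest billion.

Output gap = -2.9 × (7.28 - 4.56) = -2.9 × 2.72 = -7.888%.
Actual GDP ≈ 3454 × 0.92112 ≈ 3182 billion, so the shortfall is 3454 - 3182 = 272 billion.

$272 billion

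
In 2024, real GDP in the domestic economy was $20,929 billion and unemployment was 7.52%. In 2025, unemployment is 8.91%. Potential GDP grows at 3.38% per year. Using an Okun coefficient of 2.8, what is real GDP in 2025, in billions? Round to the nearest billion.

Δu = 8.91 - 7.52 = 1.39 points.
Okun's law (growth form): g_Y = g_Y* - β × Δu = 3.38 - 2.8 × (1.39) = 3.38 - 3.892 = -0.512%.
Real GDP in the next year = 20929 × (1 - 0.512/100) = 20929 × 0.99488 ≈ 20822 billion.

$20,822 billion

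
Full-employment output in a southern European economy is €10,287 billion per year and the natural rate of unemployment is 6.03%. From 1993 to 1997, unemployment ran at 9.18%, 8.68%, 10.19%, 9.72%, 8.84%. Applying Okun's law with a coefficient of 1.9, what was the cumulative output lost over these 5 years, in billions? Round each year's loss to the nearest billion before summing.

Year 1993: gap = -1.9 × (9.18 - 6.03) = -5.985%, loss ≈ 10287 × 5.985/100 ≈ 616.
Year 1994: gap = -1.9 × (8.68 - 6.03) = -5.035%, loss ≈ 10287 × 5.035/100 ≈ 518.
Year 1995: gap = -1.9 × (10.19 - 6.03) = -7.904%, loss ≈ 10287 × 7.904/100 ≈ 813.
Year 1996: gap = -1.9 × (9.72 - 6.03) = -7.011%, loss ≈ 10287 × 7.011/100 ≈ 721.
Year 1997: gap = -1.9 × (8.84 - 6.03) = -5.339%, loss ≈ 10287 × 5.339/100 ≈ 549.
Total lost output = 616 + 518 + 813 + 721 + 549 = 3217 billion.

€3,217 billion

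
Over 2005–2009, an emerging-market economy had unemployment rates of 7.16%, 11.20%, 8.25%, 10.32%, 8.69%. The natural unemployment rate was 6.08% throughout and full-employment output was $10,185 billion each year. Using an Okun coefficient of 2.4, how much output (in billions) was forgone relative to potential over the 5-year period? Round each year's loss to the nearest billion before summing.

Year 2005: gap = -2.4 × (7.16 - 6.08) = -2.592%, loss ≈ 10185 × 2.592/100 ≈ 264.
Year 2006: gap = -2.4 × (11.2 - 6.08) = -12.288%, loss ≈ 10185 × 12.288/100 ≈ 1252.
Year 2007: gap = -2.4 × (8.25 - 6.08) = -5.208%, loss ≈ 10185 × 5.208/100 ≈ 530.
Year 2008: gap = -2.4 × (10.32 - 6.08) = -10.176%, loss ≈ 10185 × 10.176/100 ≈ 1036.
Year 2009: gap = -2.4 × (8.69 - 6.08) = -6.264%, loss ≈ 10185 × 6.264/100 ≈ 638.
Total lost output = 264 + 1252 + 530 + 1036 + 638 = 3720 billion.

$3,720 billion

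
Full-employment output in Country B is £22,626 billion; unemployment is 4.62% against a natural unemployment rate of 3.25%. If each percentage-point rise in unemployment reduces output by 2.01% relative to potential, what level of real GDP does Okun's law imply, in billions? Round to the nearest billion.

£22,003 billion

Unemployment gap = 4.62 - 3.25 = 1.37 points, so the output gap is -2.01 × 1.37 = -2.7537%.
Actual GDP = 22626 × (1 - 2.7537/100) = 22626 × 0.972463 ≈ 22003 billion.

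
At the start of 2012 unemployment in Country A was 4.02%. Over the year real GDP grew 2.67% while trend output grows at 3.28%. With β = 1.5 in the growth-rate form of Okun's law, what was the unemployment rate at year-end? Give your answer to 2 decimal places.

Growth-rate Okun's law: g_Y = g_Y* - β × Δu, so Δu = (g_Y* - g_Y)/β.
Δu = (3.28 - 2.67)/1.5 = 0.61/1.5 = 0.41 percentage points.
Year-end unemployment = 4.02 + 0.41 = 4.43%.

4.43%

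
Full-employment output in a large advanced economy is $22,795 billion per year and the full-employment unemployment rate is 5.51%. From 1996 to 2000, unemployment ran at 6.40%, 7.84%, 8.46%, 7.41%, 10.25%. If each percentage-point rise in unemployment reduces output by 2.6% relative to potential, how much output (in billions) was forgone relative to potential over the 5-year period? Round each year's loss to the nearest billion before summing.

$7,591 billion

Year 1996: gap = -2.6 × (6.4 - 5.51) = -2.314%, loss ≈ 22795 × 2.314/100 ≈ 527.
Year 1997: gap = -2.6 × (7.84 - 5.51) = -6.058%, loss ≈ 22795 × 6.058/100 ≈ 1381.
Year 1998: gap = -2.6 × (8.46 - 5.51) = -7.67%, loss ≈ 22795 × 7.67/100 ≈ 1748.
Year 1999: gap = -2.6 × (7.41 - 5.51) = -4.94%, loss ≈ 22795 × 4.94/100 ≈ 1126.
Year 2000: gap = -2.6 × (10.25 - 5.51) = -12.324%, loss ≈ 22795 × 12.324/100 ≈ 2809.
Total lost output = 527 + 1381 + 1748 + 1126 + 2809 = 7591 billion.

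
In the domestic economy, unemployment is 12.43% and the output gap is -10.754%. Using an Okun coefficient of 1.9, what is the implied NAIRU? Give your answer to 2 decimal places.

From Okun's law, u - u* = -(output gap)/β = -(-10.754)/1.9 = 5.66 points.
So u* = 12.43 - 5.66 = 6.77%.

6.77%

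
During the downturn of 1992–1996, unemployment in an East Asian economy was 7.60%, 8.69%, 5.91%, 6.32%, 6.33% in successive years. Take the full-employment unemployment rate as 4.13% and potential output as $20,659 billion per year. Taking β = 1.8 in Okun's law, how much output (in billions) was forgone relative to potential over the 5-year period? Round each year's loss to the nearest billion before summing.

Year 1992: gap = -1.8 × (7.6 - 4.13) = -6.246%, loss ≈ 20659 × 6.246/100 ≈ 1290.
Year 1993: gap = -1.8 × (8.69 - 4.13) = -8.208%, loss ≈ 20659 × 8.208/100 ≈ 1696.
Year 1994: gap = -1.8 × (5.91 - 4.13) = -3.204%, loss ≈ 20659 × 3.204/100 ≈ 662.
Year 1995: gap = -1.8 × (6.32 - 4.13) = -3.942%, loss ≈ 20659 × 3.942/100 ≈ 814.
Year 1996: gap = -1.8 × (6.33 - 4.13) = -3.96%, loss ≈ 20659 × 3.96/100 ≈ 818.
Total lost output = 1290 + 1696 + 662 + 814 + 818 = 5280 billion.

$5,280 billion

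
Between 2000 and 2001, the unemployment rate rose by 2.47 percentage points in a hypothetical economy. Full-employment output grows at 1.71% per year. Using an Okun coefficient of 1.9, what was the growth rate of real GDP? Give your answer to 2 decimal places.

Growth-rate Okun's law: g_Y = g_Y* - β × Δu.
g_Y = 1.71 - 1.9 × (2.47) = 1.71 - 4.693 = -2.983%, i.e. -2.98% to 2 d.p.

-2.98%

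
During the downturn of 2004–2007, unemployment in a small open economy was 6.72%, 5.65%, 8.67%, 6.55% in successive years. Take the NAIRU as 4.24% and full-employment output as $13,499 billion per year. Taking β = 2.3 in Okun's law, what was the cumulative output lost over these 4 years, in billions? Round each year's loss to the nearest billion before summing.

$3,300 billion

Year 2004: gap = -2.3 × (6.72 - 4.24) = -5.704%, loss ≈ 13499 × 5.704/100 ≈ 770.
Year 2005: gap = -2.3 × (5.65 - 4.24) = -3.243%, loss ≈ 13499 × 3.243/100 ≈ 438.
Year 2006: gap = -2.3 × (8.67 - 4.24) = -10.189%, loss ≈ 13499 × 10.189/100 ≈ 1375.
Year 2007: gap = -2.3 × (6.55 - 4.24) = -5.313%, loss ≈ 13499 × 5.313/100 ≈ 717.
Total lost output = 770 + 438 + 1375 + 717 = 3300 billion.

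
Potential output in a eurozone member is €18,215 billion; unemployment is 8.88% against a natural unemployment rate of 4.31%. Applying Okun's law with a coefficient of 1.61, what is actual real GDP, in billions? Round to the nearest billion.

Unemployment gap = 8.88 - 4.31 = 4.57 points, so the output gap is -1.61 × 4.57 = -7.3577%.
Actual GDP = 18215 × (1 - 7.3577/100) = 18215 × 0.926423 ≈ 16875 billion.

€16,875 billion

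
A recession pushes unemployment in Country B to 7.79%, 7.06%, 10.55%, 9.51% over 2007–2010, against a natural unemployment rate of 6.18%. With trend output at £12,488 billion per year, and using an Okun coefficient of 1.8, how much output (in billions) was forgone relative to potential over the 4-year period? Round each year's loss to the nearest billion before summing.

£2,291 billion

Year 2007: gap = -1.8 × (7.79 - 6.18) = -2.898%, loss ≈ 12488 × 2.898/100 ≈ 362.
Year 2008: gap = -1.8 × (7.06 - 6.18) = -1.584%, loss ≈ 12488 × 1.584/100 ≈ 198.
Year 2009: gap = -1.8 × (10.55 - 6.18) = -7.866%, loss ≈ 12488 × 7.866/100 ≈ 982.
Year 2010: gap = -1.8 × (9.51 - 6.18) = -5.994%, loss ≈ 12488 × 5.994/100 ≈ 749.
Total lost output = 362 + 198 + 982 + 749 = 2291 billion.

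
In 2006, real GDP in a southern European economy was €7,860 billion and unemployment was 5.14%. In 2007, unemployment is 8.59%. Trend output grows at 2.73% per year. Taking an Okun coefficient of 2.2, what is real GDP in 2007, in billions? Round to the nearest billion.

€7,478 billion

Δu = 8.59 - 5.14 = 3.45 points.
Okun's law (growth form): g_Y = g_Y* - β × Δu = 2.73 - 2.2 × (3.45) = 2.73 - 7.59 = -4.86%.
Real GDP in the next year = 7860 × (1 - 4.86/100) = 7860 × 0.9514 ≈ 7478 billion.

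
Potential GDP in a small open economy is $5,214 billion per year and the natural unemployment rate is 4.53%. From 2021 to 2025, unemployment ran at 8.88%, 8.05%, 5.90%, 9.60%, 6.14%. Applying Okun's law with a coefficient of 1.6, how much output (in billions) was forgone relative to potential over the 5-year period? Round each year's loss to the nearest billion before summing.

Year 2021: gap = -1.6 × (8.88 - 4.53) = -6.96%, loss ≈ 5214 × 6.96/100 ≈ 363.
Year 2022: gap = -1.6 × (8.05 - 4.53) = -5.632%, loss ≈ 5214 × 5.632/100 ≈ 294.
Year 2023: gap = -1.6 × (5.9 - 4.53) = -2.192%, loss ≈ 5214 × 2.192/100 ≈ 114.
Year 2024: gap = -1.6 × (9.6 - 4.53) = -8.112%, loss ≈ 5214 × 8.112/100 ≈ 423.
Year 2025: gap = -1.6 × (6.14 - 4.53) = -2.576%, loss ≈ 5214 × 2.576/100 ≈ 134.
Total lost output = 363 + 294 + 114 + 423 + 134 = 1328 billion.

$1,328 billion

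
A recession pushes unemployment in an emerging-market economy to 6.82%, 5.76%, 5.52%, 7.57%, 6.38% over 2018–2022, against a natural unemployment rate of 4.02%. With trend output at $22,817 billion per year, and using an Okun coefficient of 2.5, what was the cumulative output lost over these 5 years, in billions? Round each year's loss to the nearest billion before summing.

Year 2018: gap = -2.5 × (6.82 - 4.02) = -7%, loss ≈ 22817 × 7/100 ≈ 1597.
Year 2019: gap = -2.5 × (5.76 - 4.02) = -4.35%, loss ≈ 22817 × 4.35/100 ≈ 993.
Year 2020: gap = -2.5 × (5.52 - 4.02) = -3.75%, loss ≈ 22817 × 3.75/100 ≈ 856.
Year 2021: gap = -2.5 × (7.57 - 4.02) = -8.875%, loss ≈ 22817 × 8.875/100 ≈ 2025.
Year 2022: gap = -2.5 × (6.38 - 4.02) = -5.9%, loss ≈ 22817 × 5.9/100 ≈ 1346.
Total lost output = 1597 + 993 + 856 + 2025 + 1346 = 6817 billion.

$6,817 billion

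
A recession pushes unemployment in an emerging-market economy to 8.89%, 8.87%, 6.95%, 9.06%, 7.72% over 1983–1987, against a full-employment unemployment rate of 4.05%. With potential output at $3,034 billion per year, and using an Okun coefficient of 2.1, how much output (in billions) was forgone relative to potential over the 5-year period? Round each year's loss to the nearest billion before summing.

$1,353 billion

Year 1983: gap = -2.1 × (8.89 - 4.05) = -10.164%, loss ≈ 3034 × 10.164/100 ≈ 308.
Year 1984: gap = -2.1 × (8.87 - 4.05) = -10.122%, loss ≈ 3034 × 10.122/100 ≈ 307.
Year 1985: gap = -2.1 × (6.95 - 4.05) = -6.09%, loss ≈ 3034 × 6.09/100 ≈ 185.
Year 1986: gap = -2.1 × (9.06 - 4.05) = -10.521%, loss ≈ 3034 × 10.521/100 ≈ 319.
Year 1987: gap = -2.1 × (7.72 - 4.05) = -7.707%, loss ≈ 3034 × 7.707/100 ≈ 234.
Total lost output = 308 + 307 + 185 + 319 + 234 = 1353 billion.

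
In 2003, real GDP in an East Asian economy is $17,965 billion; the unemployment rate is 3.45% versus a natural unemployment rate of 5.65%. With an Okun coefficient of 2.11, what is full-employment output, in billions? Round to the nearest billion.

$17,168 billion

Unemployment gap = 3.45 - 5.65 = -2.2 points, so output gap = -2.11 × (-2.2) = 4.642%.
Since Y = Y* × (1 + gap/100), Y* = 17965/1.04642 ≈ 17168 billion.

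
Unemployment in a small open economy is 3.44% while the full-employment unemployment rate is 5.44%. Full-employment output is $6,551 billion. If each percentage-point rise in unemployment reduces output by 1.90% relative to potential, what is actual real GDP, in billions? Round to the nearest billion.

Unemployment gap = 3.44 - 5.44 = -2 points, so the output gap is -1.9 × (-2) = 3.8%.
Actual GDP = 6551 × (1 + 3.8/100) = 6551 × 1.038 ≈ 6800 billion.

$6,800 billion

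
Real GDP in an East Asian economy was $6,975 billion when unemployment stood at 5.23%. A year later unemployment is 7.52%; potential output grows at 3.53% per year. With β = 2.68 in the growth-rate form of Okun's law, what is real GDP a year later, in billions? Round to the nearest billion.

Δu = 7.52 - 5.23 = 2.29 points.
Okun's law (growth form): g_Y = g_Y* - β × Δu = 3.53 - 2.68 × (2.29) = 3.53 - 6.1372 = -2.6072%.
Real GDP in the next year = 6975 × (1 - 2.6072/100) = 6975 × 0.973928 ≈ 6793 billion.

$6,793 billion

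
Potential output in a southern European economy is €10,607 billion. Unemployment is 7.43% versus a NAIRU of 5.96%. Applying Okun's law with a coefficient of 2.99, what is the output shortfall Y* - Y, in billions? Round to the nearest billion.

€466 billion

Output gap = -2.99 × (7.43 - 5.96) = -2.99 × 1.47 = -4.3953%.
Actual GDP ≈ 10607 × 0.956047 ≈ 10141 billion, so the shortfall is 10607 - 10141 = 466 billion.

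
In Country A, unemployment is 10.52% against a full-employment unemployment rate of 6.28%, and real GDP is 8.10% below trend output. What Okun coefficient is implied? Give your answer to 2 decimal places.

Okun's law: output gap = -β × (u - u*).
-8.10 = -β × (10.52 - 6.28) = -β × 4.24, so β = 8.1/4.24 = 1.91.

β ≈ 1.91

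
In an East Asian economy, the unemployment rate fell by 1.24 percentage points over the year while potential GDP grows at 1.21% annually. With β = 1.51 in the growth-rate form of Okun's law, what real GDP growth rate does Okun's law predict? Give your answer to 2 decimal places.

Growth-rate Okun's law: g_Y = g_Y* - β × Δu.
g_Y = 1.21 - 1.51 × (-1.24) = 1.21 + 1.8724 = 3.0824%, i.e. 3.08% to 2 d.p.

3.08%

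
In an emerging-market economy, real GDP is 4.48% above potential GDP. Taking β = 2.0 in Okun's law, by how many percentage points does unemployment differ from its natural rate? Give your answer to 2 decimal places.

Okun's law: output gap = -β × (u - u*), so u - u* = -(output gap)/β.
u - u* = -(4.48)/2.0 = -2.24 percentage points.

-2.24 percentage points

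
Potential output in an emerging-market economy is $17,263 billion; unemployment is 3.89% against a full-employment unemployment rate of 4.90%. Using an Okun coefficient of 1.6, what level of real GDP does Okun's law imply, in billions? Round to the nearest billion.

Unemployment gap = 3.89 - 4.9 = -1.01 points, so the output gap is -1.6 × (-1.01) = 1.616%.
Actual GDP = 17263 × (1 + 1.616/100) = 17263 × 1.01616 ≈ 17542 billion.

$17,542 billion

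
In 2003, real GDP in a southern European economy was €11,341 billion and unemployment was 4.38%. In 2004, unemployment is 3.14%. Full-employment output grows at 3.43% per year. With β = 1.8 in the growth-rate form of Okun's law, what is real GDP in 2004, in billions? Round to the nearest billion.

€11,983 billion

Δu = 3.14 - 4.38 = -1.24 points.
Okun's law (growth form): g_Y = g_Y* - β × Δu = 3.43 - 1.8 × (-1.24) = 3.43 + 2.232 = 5.662%.
Real GDP in the next year = 11341 × (1 + 5.662/100) = 11341 × 1.05662 ≈ 11983 billion.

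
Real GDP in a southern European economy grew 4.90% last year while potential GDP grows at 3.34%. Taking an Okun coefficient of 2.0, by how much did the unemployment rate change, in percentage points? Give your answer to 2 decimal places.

-0.78 percentage points

Growth-rate Okun's law: g_Y = g_Y* - β × Δu, so Δu = (g_Y* - g_Y)/β.
Δu = (3.34 - 4.9)/2.0 = -1.56/2.0 = -0.78 percentage points.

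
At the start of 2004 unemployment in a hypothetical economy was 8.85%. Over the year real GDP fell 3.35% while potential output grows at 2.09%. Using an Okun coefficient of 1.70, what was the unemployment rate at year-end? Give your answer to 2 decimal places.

12.05%

Growth-rate Okun's law: g_Y = g_Y* - β × Δu, so Δu = (g_Y* - g_Y)/β.
Δu = (2.09 + 3.35)/1.70 = 5.44/1.70 = 3.20 percentage points.
Year-end unemployment = 8.85 + 3.2 = 12.05%.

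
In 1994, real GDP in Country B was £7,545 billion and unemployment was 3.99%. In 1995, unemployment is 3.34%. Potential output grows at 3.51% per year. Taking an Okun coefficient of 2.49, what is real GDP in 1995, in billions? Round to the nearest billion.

£7,932 billion

Δu = 3.34 - 3.99 = -0.65 points.
Okun's law (growth form): g_Y = g_Y* - β × Δu = 3.51 - 2.49 × (-0.65) = 3.51 + 1.6185 = 5.1285%.
Real GDP in the next year = 7545 × (1 + 5.1285/100) = 7545 × 1.051285 ≈ 7932 billion.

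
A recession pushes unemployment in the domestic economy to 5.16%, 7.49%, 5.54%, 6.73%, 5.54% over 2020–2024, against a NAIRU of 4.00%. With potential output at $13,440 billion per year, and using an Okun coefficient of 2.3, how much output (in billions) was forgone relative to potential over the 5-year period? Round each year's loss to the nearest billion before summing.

$3,234 billion

Year 2020: gap = -2.3 × (5.16 - 4) = -2.668%, loss ≈ 13440 × 2.668/100 ≈ 359.
Year 2021: gap = -2.3 × (7.49 - 4) = -8.027%, loss ≈ 13440 × 8.027/100 ≈ 1079.
Year 2022: gap = -2.3 × (5.54 - 4) = -3.542%, loss ≈ 13440 × 3.542/100 ≈ 476.
Year 2023: gap = -2.3 × (6.73 - 4) = -6.279%, loss ≈ 13440 × 6.279/100 ≈ 844.
Year 2024: gap = -2.3 × (5.54 - 4) = -3.542%, loss ≈ 13440 × 3.542/100 ≈ 476.
Total lost output = 359 + 1079 + 476 + 844 + 476 = 3234 billion.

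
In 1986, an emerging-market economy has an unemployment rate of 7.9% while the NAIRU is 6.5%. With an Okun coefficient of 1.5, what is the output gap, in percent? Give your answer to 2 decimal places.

The unemployment gap is 7.9 - 6.5 = 1.4 percentage points.
Okun's law gives an output gap of -1.5 × 1.4 = -2.1%, i.e. 2.10% below potential.

-2.10%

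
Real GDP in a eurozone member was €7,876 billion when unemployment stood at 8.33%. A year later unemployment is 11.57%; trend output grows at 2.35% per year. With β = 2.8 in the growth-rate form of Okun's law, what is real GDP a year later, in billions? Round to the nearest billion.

Δu = 11.57 - 8.33 = 3.24 points.
Okun's law (growth form): g_Y = g_Y* - β × Δu = 2.35 - 2.8 × (3.24) = 2.35 - 9.072 = -6.722%.
Real GDP in the next year = 7876 × (1 - 6.722/100) = 7876 × 0.93278 ≈ 7347 billion.

€7,347 billion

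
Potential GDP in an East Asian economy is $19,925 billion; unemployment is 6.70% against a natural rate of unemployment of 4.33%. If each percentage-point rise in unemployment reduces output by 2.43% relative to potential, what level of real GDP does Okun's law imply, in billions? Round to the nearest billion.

Unemployment gap = 6.7 - 4.33 = 2.37 points, so the output gap is -2.43 × 2.37 = -5.7591%.
Actual GDP = 19925 × (1 - 5.7591/100) = 19925 × 0.942409 ≈ 18777 billion.

$18,777 billion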